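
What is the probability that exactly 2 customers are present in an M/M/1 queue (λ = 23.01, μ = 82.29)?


ρ = 23.01/82.29 = 0.2796
P_n = (1−ρ)·ρ^n = (1 − 0.2796)·0.2796^2 = 0.7204·0.078188 = 0.056325

Final: 0.056325


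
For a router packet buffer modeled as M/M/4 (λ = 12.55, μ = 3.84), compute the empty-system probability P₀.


a = λ/μ = 12.55/3.84 = 3.2682; ρ = a/c = 0.8171
Σ_{k=0}^{3} a^k/k! (terms k=0..3) = 1.00000 + 3.26823 + 5.34066 + 5.81817 = 15.42706
Tail: a^4/(4!(1−ρ)) = 114.09064/(24·0.1829) = 25.98506
P₀ = 1/(15.42706 + 25.98506) = 1/41.41211 = 0.024148

Final: 0.024148


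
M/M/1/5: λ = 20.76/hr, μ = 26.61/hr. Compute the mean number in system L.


ρ = 20.76/26.61 = 0.7802
L = ρ[1 − (K+1)ρ^K + Kρ^(K+1)] / [(1−ρ)(1−ρ^(K+1))]
Numerator: 0.7802·(1 − 6·0.289010 + 5·0.225473) = 0.306842
Denominator: (0.2198)·(0.774527) = 0.170274
L = 0.306842/0.170274 = 1.8021

Final: 1.8021


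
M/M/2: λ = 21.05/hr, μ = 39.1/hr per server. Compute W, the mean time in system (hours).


a = 0.5384; ρ = 0.2692; P₀ = 0.575819
Lq = P₀·a^c·ρ/(c!(1−ρ)²) = 0.04206
Wq = Lq/λ = 0.04206/21.05 = 0.001998 hr
W = Wq + 1/μ = 0.001998 + 0.02558 = 0.02757 hr

Final: 0.02757 hr


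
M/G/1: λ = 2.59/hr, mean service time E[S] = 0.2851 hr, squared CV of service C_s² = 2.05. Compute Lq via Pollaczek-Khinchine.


ρ = λ·E[S] = 2.59·0.2851 = 0.7384
Lq = ρ²(1+C_s²)/(2(1−ρ)) = 0.5452·(1+2.05)/(2·0.2616)
= 0.5452·3.0500/0.5232 = 3.17864

Final: 3.17864


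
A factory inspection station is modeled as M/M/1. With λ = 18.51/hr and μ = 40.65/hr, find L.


ρ = λ/μ = 18.51/40.65 = 0.4554
L = ρ/(1−ρ) = 0.4554/(1 − 0.4554) = 0.4554/0.5446 = 0.8360

Final: 0.8360


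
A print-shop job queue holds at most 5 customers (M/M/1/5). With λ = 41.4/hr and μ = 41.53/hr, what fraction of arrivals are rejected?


ρ = λ/μ = 41.4/41.53 = 0.9969
P_K = (1−ρ)ρ^K/(1−ρ^(K+1)) = (0.003130·0.984446)/(1 − 0.981365)
= 0.003082/0.018635 = 0.165363

Final: 0.165363


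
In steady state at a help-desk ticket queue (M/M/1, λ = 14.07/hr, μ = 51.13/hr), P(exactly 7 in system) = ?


ρ = 14.07/51.13 = 0.2752
P_n = (1−ρ)·ρ^n = (1 − 0.2752)·0.2752^7 = 0.7248·0.0001195 = 0.00008661

Final: 0.00008661


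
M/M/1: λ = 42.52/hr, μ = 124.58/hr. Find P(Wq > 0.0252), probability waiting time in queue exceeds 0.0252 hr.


ρ = 42.52/124.58 = 0.3413
P(Wq > t) = ρ·e^{−(μ−λ)t} = 0.3413·e^{−2.0679}
= 0.3413·0.126450 = 0.043158

Final: 0.043158


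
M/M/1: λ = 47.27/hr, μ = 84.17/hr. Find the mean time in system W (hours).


W = 1/(μ−λ) = 1/(84.17 − 47.27) = 1/36.90 = 0.02710 hr

Final: 0.02710 hr


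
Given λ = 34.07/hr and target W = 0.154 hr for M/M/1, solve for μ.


W = 1/(μ−λ) ⇒ μ − λ = 1/W = 1/0.154 = 6.4935
μ = λ + 1/W = 34.07 + 6.4935 = 40.5635 per hr

Final: 40.5635 /hr


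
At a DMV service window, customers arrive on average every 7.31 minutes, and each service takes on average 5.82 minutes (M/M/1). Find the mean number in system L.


λ = 60/7.31 = 8.2079 /hr
μ = 60/5.82 = 10.3093 /hr
ρ = λ/μ = 8.2079/10.3093 = 0.7962
L = ρ/(1−ρ) = 0.7962/0.2038 = 3.9060

Final: 3.9060


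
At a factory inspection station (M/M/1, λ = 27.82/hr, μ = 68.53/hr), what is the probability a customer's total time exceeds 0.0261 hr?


W ~ Exponential(μ−λ) for M/M/1.
μ − λ = 68.53 − 27.82 = 40.7100
P(W > t) = e^{−(μ−λ)t} = e^{−1.0625} = 0.345580

Final: 0.345580


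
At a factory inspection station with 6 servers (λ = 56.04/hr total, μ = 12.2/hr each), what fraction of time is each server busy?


ρ = λ/(cμ) = 56.04/(6·12.2) = 56.04/73.20 = 0.7656

Final: 0.7656


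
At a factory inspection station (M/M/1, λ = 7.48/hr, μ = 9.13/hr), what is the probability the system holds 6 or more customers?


ρ = 7.48/9.13 = 0.8193
P(N ≥ n) = ρ^n = 0.8193^6 = 0.302402

Final: 0.302402


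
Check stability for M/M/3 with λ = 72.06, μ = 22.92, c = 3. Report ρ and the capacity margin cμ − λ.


Total capacity cμ = 3·22.92 = 68.76/hr
ρ = λ/(cμ) = 72.06/68.76 = 1.0480
Stable ⇔ ρ < 1: NO
Spare capacity = cμ − λ = 68.76 − 72.06 = -3.30/hr

Final: ρ = 1.0480; unstable; margin = -3.30/hr


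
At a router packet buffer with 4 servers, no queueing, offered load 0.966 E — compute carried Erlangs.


B(4,0.966) = 0.013853 (Erlang-B)
Carried load = a(1 − B) = 0.966·(1 − 0.013853) = 0.966·0.986147 = 0.9526 E

Final: 0.9526 Erlangs


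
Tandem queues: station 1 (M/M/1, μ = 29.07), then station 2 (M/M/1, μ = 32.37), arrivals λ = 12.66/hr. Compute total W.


Each node sees arrival rate λ = 12.66/hr (tandem ⇒ throughput preserved).
W₁ = 1/(μ₁−λ) = 1/(29.07−12.66) = 0.06094 hr
W₂ = 1/(μ₂−λ) = 1/(32.37−12.66) = 0.05074 hr
W_total = W₁ + W₂ = 0.06094 + 0.05074 = 0.11167 hr

Final: 0.11167 hr


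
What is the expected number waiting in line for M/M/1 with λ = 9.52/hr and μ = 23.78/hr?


ρ = 9.52/23.78 = 0.4003
Lq = ρ²/(1−ρ) = 0.1603/0.5997 = 0.2673

Final: 0.2673


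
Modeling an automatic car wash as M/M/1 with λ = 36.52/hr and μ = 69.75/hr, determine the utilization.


ρ = λ/μ = 36.52/69.75 = 0.5236

Final: 0.5236


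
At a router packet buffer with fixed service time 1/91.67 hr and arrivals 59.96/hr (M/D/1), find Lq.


ρ = 59.96/91.67 = 0.6541
M/D/1: Lq = ρ²/(2(1−ρ)) = 0.4278/(2·0.3459) = 0.61840

Final: 0.61840


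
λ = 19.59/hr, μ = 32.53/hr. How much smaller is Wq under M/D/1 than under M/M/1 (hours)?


ρ = 19.59/32.53 = 0.6022
Wq(M/M/1) = ρ/(μ−λ) = 0.6022/12.94 = 0.04654 hr
Wq(M/D/1) = ρ/(2(μ−λ)) = 0.02327 hr
Savings = 0.04654 − 0.02327 = 0.02327 hr

Final: 0.02327 hr


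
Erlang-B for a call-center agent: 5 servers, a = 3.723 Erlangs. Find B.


B(c,a) = (a^c/c!) / Σ_{k=0}^{c} a^k/k!
a^5/5! = 5.960517
Σ terms (k=0..5): 1.00000 + 3.72300 + 6.93036 + 8.60058 + 8.00499 + 5.96052 = 34.219456
B = 5.960517/34.219456 = 0.174185

Final: 0.174185


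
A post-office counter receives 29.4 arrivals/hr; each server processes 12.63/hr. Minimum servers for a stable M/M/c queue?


Stability requires cμ > λ ⇔ c > λ/μ.
λ/μ = 29.4/12.63 = 2.3278
Minimum integer c = ⌊2.3278⌋ + 1 = 3
Check: 3·12.63 = 37.89 > 29.4, while 2·12.63 = 25.26 ≤ 29.4

Final: 3 servers


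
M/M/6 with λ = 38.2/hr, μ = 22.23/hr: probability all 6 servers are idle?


a = λ/μ = 38.2/22.23 = 1.7184; ρ = a/c = 0.2864
Σ_{k=0}^{5} a^k/k! (terms k=0..5) = 1.00000 + 1.71840 + 1.47645 + 0.84571 + 0.36332 + 0.12486 = 5.52873
Tail: a^6/(6!(1−ρ)) = 25.74799/(720·0.7136) = 0.05011
P₀ = 1/(5.52873 + 0.05011) = 1/5.57885 = 0.179249

Final: 0.179249


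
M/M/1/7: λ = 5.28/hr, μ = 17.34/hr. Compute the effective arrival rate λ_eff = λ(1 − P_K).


ρ = 0.3045; P_K = (1−ρ)ρ^7/(1−ρ^8) = 0.0001688
λ_eff = λ(1 − P_K) = 5.28·(1 − 0.0001688) = 5.28·0.999831 = 5.2791 /hr

Final: 5.2791 /hr


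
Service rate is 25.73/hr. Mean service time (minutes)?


Mean service time = 1/μ = 1/25.73 hour = 0.03887 hour
In minutes: 0.03887 × 60 = 2.3319 min

Final: 2.3319 min


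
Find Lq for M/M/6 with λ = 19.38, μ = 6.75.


a = λ/μ = 2.8711; ρ = a/6 = 0.4785
P₀ = 0.055909
Lq = P₀·a^c·ρ / (c!·(1−ρ)²) = 0.055909·560.14440·0.4785/(720·0.27194)
= 0.07654

Final: 0.07654


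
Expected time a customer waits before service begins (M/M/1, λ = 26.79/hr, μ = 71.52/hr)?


ρ = 26.79/71.52 = 0.3746
Wq = ρ/(μ−λ) = 0.3746/(71.52 − 26.79) = 0.3746/44.73 = 0.008374 hr

Final: 0.008374 hr


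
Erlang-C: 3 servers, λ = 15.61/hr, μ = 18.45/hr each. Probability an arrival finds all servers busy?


a = λ/μ = 0.8461; ρ = a/3 = 0.2820
P₀ = 0.426516 (from M/M/c formula)
C(c,a) = [a^c/(c!(1−ρ))]·P₀ = [0.60565/(6·0.7180)]·0.426516
= 0.14059·0.426516 = 0.059964

Final: 0.059964


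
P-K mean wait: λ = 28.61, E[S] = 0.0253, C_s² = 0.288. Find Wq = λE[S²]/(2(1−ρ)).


ρ = λ·E[S] = 28.61·0.0253 = 0.7238
E[S²] = E[S]²(1+C_s²) = 0.0253²·(1+0.288) = 0.0008244
Wq = λ·E[S²]/(2(1−ρ)) = 28.61·0.0008244/(2·0.2762) = 0.04270 hr

Final: 0.04270 hr


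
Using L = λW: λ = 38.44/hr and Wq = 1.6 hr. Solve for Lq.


Lq = λWq = 38.44·1.6 = 61.5040

Final: 61.5040


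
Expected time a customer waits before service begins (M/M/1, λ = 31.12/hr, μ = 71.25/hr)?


ρ = 31.12/71.25 = 0.4368
Wq = ρ/(μ−λ) = 0.4368/(71.25 − 31.12) = 0.4368/40.13 = 0.01088 hr

Final: 0.01088 hr


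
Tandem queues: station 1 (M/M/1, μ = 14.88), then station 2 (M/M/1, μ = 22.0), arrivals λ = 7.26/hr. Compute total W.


Each node sees arrival rate λ = 7.26/hr (tandem ⇒ throughput preserved).
W₁ = 1/(μ₁−λ) = 1/(14.88−7.26) = 0.13123 hr
W₂ = 1/(μ₂−λ) = 1/(22.0−7.26) = 0.06784 hr
W_total = W₁ + W₂ = 0.13123 + 0.06784 = 0.19908 hr

Final: 0.19908 hr


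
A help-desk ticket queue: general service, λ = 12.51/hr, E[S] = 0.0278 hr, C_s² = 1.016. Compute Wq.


ρ = λ·E[S] = 12.51·0.0278 = 0.3478
E[S²] = E[S]²(1+C_s²) = 0.0278²·(1+1.016) = 0.001558
Wq = λ·E[S²]/(2(1−ρ)) = 12.51·0.001558/(2·0.6522) = 0.01494 hr

Final: 0.01494 hr


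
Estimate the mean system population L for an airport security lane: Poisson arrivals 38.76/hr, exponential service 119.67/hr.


ρ = λ/μ = 38.76/119.67 = 0.3239
L = ρ/(1−ρ) = 0.3239/(1 − 0.3239) = 0.3239/0.6761 = 0.4791

Final: 0.4791


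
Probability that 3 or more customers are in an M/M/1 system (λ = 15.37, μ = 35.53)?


ρ = 15.37/35.53 = 0.4326
P(N ≥ n) = ρ^n = 0.4326^3 = 0.080954

Final: 0.080954


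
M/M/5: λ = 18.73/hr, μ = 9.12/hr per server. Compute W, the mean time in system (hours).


a = 2.0537; ρ = 0.4107; P₀ = 0.127157
Lq = P₀·a^c·ρ/(c!(1−ρ)²) = 0.04580
Wq = Lq/λ = 0.04580/18.73 = 0.002445 hr
W = Wq + 1/μ = 0.002445 + 0.10965 = 0.11209 hr

Final: 0.11209 hr


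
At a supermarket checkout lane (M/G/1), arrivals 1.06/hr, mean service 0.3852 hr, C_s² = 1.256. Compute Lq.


ρ = λ·E[S] = 1.06·0.3852 = 0.4083
Lq = ρ²(1+C_s²)/(2(1−ρ)) = 0.1667·(1+1.256)/(2·0.5917)
= 0.1667·2.2560/1.1834 = 0.31783

Final: 0.31783


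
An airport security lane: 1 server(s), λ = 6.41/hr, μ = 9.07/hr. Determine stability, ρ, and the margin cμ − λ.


Total capacity cμ = 1·9.07 = 9.07/hr
ρ = λ/(cμ) = 6.41/9.07 = 0.7067
Stable ⇔ ρ < 1: YES
Spare capacity = cμ − λ = 9.07 − 6.41 = 2.66/hr

Final: ρ = 0.7067; stable; margin = 2.66/hr


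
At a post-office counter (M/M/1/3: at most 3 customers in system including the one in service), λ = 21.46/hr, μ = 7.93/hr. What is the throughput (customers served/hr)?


ρ = 2.7062; P_K = (1−ρ)ρ^3/(1−ρ^4) = 0.642454
λ_eff = λ(1 − P_K) = 21.46·(1 − 0.642454) = 21.46·0.357546 = 7.6729 /hr

Final: 7.6729 /hr


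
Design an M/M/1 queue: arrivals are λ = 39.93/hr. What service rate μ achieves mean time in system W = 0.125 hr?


W = 1/(μ−λ) ⇒ μ − λ = 1/W = 1/0.125 = 8.0000
μ = λ + 1/W = 39.93 + 8.0000 = 47.9300 per hr

Final: 47.9300 /hr


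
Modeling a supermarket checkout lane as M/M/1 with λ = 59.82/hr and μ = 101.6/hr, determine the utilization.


ρ = λ/μ = 59.82/101.6 = 0.5888

Final: 0.5888


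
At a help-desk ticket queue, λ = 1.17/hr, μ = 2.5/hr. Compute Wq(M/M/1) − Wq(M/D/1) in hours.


ρ = 1.17/2.5 = 0.4680
Wq(M/M/1) = ρ/(μ−λ) = 0.4680/1.33 = 0.35188 hr
Wq(M/D/1) = ρ/(2(μ−λ)) = 0.17594 hr
Savings = 0.35188 − 0.17594 = 0.17594 hr

Final: 0.17594 hr


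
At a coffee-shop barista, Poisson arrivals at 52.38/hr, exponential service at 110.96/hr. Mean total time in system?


W = 1/(μ−λ) = 1/(110.96 − 52.38) = 1/58.58 = 0.01707 hr

Final: 0.01707 hr


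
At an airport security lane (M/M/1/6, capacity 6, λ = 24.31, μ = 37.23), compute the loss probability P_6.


ρ = λ/μ = 24.31/37.23 = 0.6530
P_K = (1−ρ)ρ^K/(1−ρ^(K+1)) = (0.3470·0.077509)/(1 − 0.050611)
= 0.026898/0.949389 = 0.028332

Final: 0.028332


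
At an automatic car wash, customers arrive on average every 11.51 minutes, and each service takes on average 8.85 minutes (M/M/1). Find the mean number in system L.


λ = 60/11.51 = 5.2129 /hr
μ = 60/8.85 = 6.7797 /hr
ρ = λ/μ = 5.2129/6.7797 = 0.7689
L = ρ/(1−ρ) = 0.7689/0.2311 = 3.3271

Final: 3.3271


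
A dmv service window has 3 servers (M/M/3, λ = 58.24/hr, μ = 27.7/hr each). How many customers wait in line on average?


a = λ/μ = 2.1025; ρ = a/3 = 0.7008
P₀ = 0.095320
Lq = P₀·a^c·ρ / (c!·(1−ρ)²) = 0.095320·9.29447·0.7008/(6·0.08950)
= 1.15632

Final: 1.15632


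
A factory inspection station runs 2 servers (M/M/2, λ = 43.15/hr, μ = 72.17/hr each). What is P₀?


a = λ/μ = 43.15/72.17 = 0.5979; ρ = a/c = 0.2989
Σ_{k=0}^{1} a^k/k! (terms k=0..1) = 1.00000 + 0.59789 = 1.59789
Tail: a^2/(2!(1−ρ)) = 0.35748/(2·0.7011) = 0.25496
P₀ = 1/(1.59789 + 0.25496) = 1/1.85285 = 0.539709

Final: 0.539709


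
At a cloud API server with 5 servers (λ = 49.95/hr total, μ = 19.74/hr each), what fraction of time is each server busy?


ρ = λ/(cμ) = 49.95/(5·19.74) = 49.95/98.70 = 0.5061

Final: 0.5061


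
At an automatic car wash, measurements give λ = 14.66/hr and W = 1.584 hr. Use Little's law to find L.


L = λW = 14.66·1.584 = 23.2214

Final: 23.2214


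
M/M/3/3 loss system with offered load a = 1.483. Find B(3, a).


B(c,a) = (a^c/c!) / Σ_{k=0}^{c} a^k/k!
a^3/3! = 0.543591
Σ terms (k=0..3): 1.00000 + 1.48300 + 1.09964 + 0.54359 = 4.126235
B = 0.543591/4.126235 = 0.131740

Final: 0.131740


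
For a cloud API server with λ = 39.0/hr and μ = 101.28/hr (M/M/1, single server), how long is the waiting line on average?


ρ = 39.0/101.28 = 0.3851
Lq = ρ²/(1−ρ) = 0.1483/0.6149 = 0.2411

Final: 0.2411


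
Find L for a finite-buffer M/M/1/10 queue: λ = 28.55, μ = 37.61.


ρ = 28.55/37.61 = 0.7591
L = ρ[1 − (K+1)ρ^K + Kρ^(K+1)] / [(1−ρ)(1−ρ^(K+1))]
Numerator: 0.7591·(1 − 11·0.063537 + 10·0.048231) = 0.594689
Denominator: (0.2409)·(0.951769) = 0.229275
L = 0.594689/0.229275 = 2.5938

Final: 2.5938


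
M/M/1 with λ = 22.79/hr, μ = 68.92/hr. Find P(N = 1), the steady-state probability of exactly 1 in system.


ρ = 22.79/68.92 = 0.3307
P_n = (1−ρ)·ρ^n = (1 − 0.3307)·0.3307^1 = 0.6693·0.330673 = 0.221328

Final: 0.221328


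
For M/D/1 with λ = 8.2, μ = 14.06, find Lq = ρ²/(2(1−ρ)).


ρ = 8.2/14.06 = 0.5832
M/D/1: Lq = ρ²/(2(1−ρ)) = 0.3401/(2·0.4168) = 0.40805

Final: 0.40805


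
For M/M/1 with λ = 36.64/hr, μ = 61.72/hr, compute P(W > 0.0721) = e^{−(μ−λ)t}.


W ~ Exponential(μ−λ) for M/M/1.
μ − λ = 61.72 − 36.64 = 25.0800
P(W > t) = e^{−(μ−λ)t} = e^{−1.8083} = 0.163938

Final: 0.163938


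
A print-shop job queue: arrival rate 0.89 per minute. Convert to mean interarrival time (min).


Mean interarrival time = 1/λ = 1/0.89 minute = 1.12360 minute
In minutes: 1.12360 × 1 = 1.1236 min

Final: 1.1236 min


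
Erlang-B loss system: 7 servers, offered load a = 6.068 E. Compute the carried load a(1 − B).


B(7,6.068) = 0.189478 (Erlang-B)
Carried load = a(1 − B) = 6.068·(1 − 0.189478) = 6.068·0.810522 = 4.9182 E

Final: 4.9182 Erlangs


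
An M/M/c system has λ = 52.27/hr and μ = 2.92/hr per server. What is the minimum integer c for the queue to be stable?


Stability requires cμ > λ ⇔ c > λ/μ.
λ/μ = 52.27/2.92 = 17.9007
Minimum integer c = ⌊17.9007⌋ + 1 = 18
Check: 18·2.92 = 52.56 > 52.27, while 17·2.92 = 49.64 ≤ 52.27

Final: 18 servers


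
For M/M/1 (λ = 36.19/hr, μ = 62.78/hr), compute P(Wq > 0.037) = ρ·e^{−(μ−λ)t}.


ρ = 36.19/62.78 = 0.5765
P(Wq > t) = ρ·e^{−(μ−λ)t} = 0.5765·e^{−0.9838}
= 0.5765·0.373876 = 0.215524

Final: 0.215524


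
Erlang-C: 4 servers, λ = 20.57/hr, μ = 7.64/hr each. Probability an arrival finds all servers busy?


a = λ/μ = 2.6924; ρ = a/4 = 0.6731
P₀ = 0.057911 (from M/M/c formula)
C(c,a) = [a^c/(c!(1−ρ))]·P₀ = [52.54891/(24·0.3269)]·0.057911
= 6.69793·0.057911 = 0.387886

Final: 0.387886


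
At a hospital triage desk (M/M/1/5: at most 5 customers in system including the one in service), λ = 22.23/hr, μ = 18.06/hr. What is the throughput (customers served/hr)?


ρ = 1.2309; P_K = (1−ρ)ρ^5/(1−ρ^6) = 0.263284
λ_eff = λ(1 − P_K) = 22.23·(1 − 0.263284) = 22.23·0.736716 = 16.3772 /hr

Final: 16.3772 /hr


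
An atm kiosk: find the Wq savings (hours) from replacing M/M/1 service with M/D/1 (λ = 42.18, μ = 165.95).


ρ = 42.18/165.95 = 0.2542
Wq(M/M/1) = ρ/(μ−λ) = 0.2542/123.77 = 0.002054 hr
Wq(M/D/1) = ρ/(2(μ−λ)) = 0.001027 hr
Savings = 0.002054 − 0.001027 = 0.001027 hr

Final: 0.001027 hr


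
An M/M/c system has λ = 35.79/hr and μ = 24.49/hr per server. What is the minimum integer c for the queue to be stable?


Stability requires cμ > λ ⇔ c > λ/μ.
λ/μ = 35.79/24.49 = 1.4614
Minimum integer c = ⌊1.4614⌋ + 1 = 2
Check: 2·24.49 = 48.98 > 35.79, while 1·24.49 = 24.49 ≤ 35.79

Final: 2 servers


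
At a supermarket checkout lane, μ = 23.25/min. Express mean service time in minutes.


Mean service time = 1/μ = 1/23.25 minute = 0.04301 minute
In minutes: 0.04301 × 1 = 0.04301 min

Final: 0.04301 min


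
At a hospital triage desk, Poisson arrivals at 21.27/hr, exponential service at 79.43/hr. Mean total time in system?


W = 1/(μ−λ) = 1/(79.43 − 21.27) = 1/58.16 = 0.01719 hr

Final: 0.01719 hr


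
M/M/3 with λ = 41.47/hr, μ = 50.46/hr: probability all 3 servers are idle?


a = λ/μ = 41.47/50.46 = 0.8218; ρ = a/c = 0.2739
Σ_{k=0}^{2} a^k/k! (terms k=0..2) = 1.00000 + 0.82184 + 0.33771 = 2.15955
Tail: a^3/(3!(1−ρ)) = 0.55509/(6·0.7261) = 0.12742
P₀ = 1/(2.15955 + 0.12742) = 1/2.28697 = 0.437260

Final: 0.437260


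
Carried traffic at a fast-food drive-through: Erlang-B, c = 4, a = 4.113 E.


B(4,4.113) = 0.321473 (Erlang-B)
Carried load = a(1 − B) = 4.113·(1 − 0.321473) = 4.113·0.678527 = 2.7908 E

Final: 2.7908 Erlangs


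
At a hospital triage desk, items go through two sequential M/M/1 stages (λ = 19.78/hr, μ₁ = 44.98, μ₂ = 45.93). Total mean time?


Each node sees arrival rate λ = 19.78/hr (tandem ⇒ throughput preserved).
W₁ = 1/(μ₁−λ) = 1/(44.98−19.78) = 0.03968 hr
W₂ = 1/(μ₂−λ) = 1/(45.93−19.78) = 0.03824 hr
W_total = W₁ + W₂ = 0.03968 + 0.03824 = 0.07792 hr

Final: 0.07792 hr


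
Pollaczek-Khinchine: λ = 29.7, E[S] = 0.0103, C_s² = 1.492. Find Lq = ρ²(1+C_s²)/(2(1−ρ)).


ρ = λ·E[S] = 29.7·0.0103 = 0.3059
Lq = ρ²(1+C_s²)/(2(1−ρ)) = 0.09358·(1+1.492)/(2·0.6941)
= 0.09358·2.4920/1.3882 = 0.16799

Final: 0.16799


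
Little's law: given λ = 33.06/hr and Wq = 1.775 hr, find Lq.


Lq = λWq = 33.06·1.775 = 58.6815

Final: 58.6815


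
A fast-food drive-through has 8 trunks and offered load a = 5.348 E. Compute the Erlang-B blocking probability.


B(c,a) = (a^c/c!) / Σ_{k=0}^{c} a^k/k!
a^8/8! = 16.596277
Σ terms (k=0..8): 1.00000 + 5.34800 + 14.30055 + 25.49312 + 34.08430 + 36.45657 + 32.49495 + 24.82614 + 16.59628 = 190.599904
B = 16.596277/190.599904 = 0.087074

Final: 0.087074


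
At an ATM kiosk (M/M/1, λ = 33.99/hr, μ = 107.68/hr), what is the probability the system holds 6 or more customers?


ρ = 33.99/107.68 = 0.3157
P(N ≥ n) = ρ^n = 0.3157^6 = 0.0009892

Final: 0.0009892


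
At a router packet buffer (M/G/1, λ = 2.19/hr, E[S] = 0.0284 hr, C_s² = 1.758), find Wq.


ρ = λ·E[S] = 2.19·0.0284 = 0.06220
E[S²] = E[S]²(1+C_s²) = 0.0284²·(1+1.758) = 0.002224
Wq = λ·E[S²]/(2(1−ρ)) = 2.19·0.002224/(2·0.9378) = 0.002597 hr

Final: 0.002597 hr


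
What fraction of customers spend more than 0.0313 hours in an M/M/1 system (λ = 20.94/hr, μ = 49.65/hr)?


W ~ Exponential(μ−λ) for M/M/1.
μ − λ = 49.65 − 20.94 = 28.7100
P(W > t) = e^{−(μ−λ)t} = e^{−0.8986} = 0.407130

Final: 0.407130


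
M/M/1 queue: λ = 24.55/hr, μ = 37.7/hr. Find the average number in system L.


ρ = λ/μ = 24.55/37.7 = 0.6512
L = ρ/(1−ρ) = 0.6512/(1 − 0.6512) = 0.6512/0.3488 = 1.8669

Final: 1.8669


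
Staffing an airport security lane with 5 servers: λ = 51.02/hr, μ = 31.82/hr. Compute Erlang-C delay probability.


a = λ/μ = 1.6034; ρ = a/5 = 0.3207
P₀ = 0.200753 (from M/M/c formula)
C(c,a) = [a^c/(c!(1−ρ))]·P₀ = [10.59745/(120·0.6793)]·0.200753
= 0.13000·0.200753 = 0.026098

Final: 0.026098


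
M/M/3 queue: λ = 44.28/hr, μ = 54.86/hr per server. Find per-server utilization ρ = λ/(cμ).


ρ = λ/(cμ) = 44.28/(3·54.86) = 44.28/164.58 = 0.2690

Final: 0.2690


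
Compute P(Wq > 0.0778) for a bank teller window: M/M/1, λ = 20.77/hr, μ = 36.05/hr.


ρ = 20.77/36.05 = 0.5761
P(Wq > t) = ρ·e^{−(μ−λ)t} = 0.5761·e^{−1.1888}
= 0.5761·0.304591 = 0.175489

Final: 0.175489


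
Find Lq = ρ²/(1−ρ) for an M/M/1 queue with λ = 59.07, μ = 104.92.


ρ = 59.07/104.92 = 0.5630
Lq = ρ²/(1−ρ) = 0.3170/0.4370 = 0.7253

Final: 0.7253


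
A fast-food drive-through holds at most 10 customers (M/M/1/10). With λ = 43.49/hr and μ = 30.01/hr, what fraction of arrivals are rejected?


ρ = λ/μ = 43.49/30.01 = 1.4492
P_K = (1−ρ)ρ^K/(1−ρ^(K+1)) = (-0.4492·40.853957)/(1 − 59.204884)
= -18.350927/-58.204884 = 0.315282

Final: 0.315282


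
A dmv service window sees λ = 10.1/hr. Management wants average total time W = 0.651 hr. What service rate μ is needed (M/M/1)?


W = 1/(μ−λ) ⇒ μ − λ = 1/W = 1/0.651 = 1.5361
μ = λ + 1/W = 10.1 + 1.5361 = 11.6361 per hr

Final: 11.6361 /hr


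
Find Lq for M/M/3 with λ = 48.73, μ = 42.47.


a = λ/μ = 1.1474; ρ = a/3 = 0.3825
P₀ = 0.311202
Lq = P₀·a^c·ρ / (c!·(1−ρ)²) = 0.311202·1.51058·0.3825/(6·0.38135)
= 0.07858

Final: 0.07858


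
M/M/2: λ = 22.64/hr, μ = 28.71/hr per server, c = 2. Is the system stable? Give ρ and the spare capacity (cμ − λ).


Total capacity cμ = 2·28.71 = 57.42/hr
ρ = λ/(cμ) = 22.64/57.42 = 0.3943
Stable ⇔ ρ < 1: YES
Spare capacity = cμ − λ = 57.42 − 22.64 = 34.78/hr

Final: ρ = 0.3943; stable; margin = 34.78/hr


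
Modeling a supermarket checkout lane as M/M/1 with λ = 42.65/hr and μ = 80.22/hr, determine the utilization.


ρ = λ/μ = 42.65/80.22 = 0.5317

Final: 0.5317


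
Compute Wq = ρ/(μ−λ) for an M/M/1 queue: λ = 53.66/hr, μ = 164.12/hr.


ρ = 53.66/164.12 = 0.3270
Wq = ρ/(μ−λ) = 0.3270/(164.12 − 53.66) = 0.3270/110.46 = 0.002960 hr

Final: 0.002960 hr


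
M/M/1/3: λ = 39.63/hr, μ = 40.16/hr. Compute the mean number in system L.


ρ = 39.63/40.16 = 0.9868
L = ρ[1 − (K+1)ρ^K + Kρ^(K+1)] / [(1−ρ)(1−ρ^(K+1))]
Numerator: 0.9868·(1 − 4·0.960929 + 3·0.948247) = 0.001013
Denominator: (0.01320)·(0.051753) = 0.0006830
L = 0.001013/0.0006830 = 1.4834

Final: 1.4834


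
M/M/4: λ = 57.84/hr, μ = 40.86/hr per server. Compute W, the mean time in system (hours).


a = 1.4156; ρ = 0.3539; P₀ = 0.241012
Lq = P₀·a^c·ρ/(c!(1−ρ)²) = 0.03418
Wq = Lq/λ = 0.03418/57.84 = 0.0005910 hr
W = Wq + 1/μ = 0.0005910 + 0.02447 = 0.02506 hr

Final: 0.02506 hr


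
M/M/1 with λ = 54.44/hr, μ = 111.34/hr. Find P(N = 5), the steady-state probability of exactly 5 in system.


ρ = 54.44/111.34 = 0.4890
P_n = (1−ρ)·ρ^n = (1 − 0.4890)·0.4890^5 = 0.5110·0.027947 = 0.014282

Final: 0.014282


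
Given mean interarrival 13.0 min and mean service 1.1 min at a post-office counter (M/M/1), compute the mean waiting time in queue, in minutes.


λ = 60/13.0 = 4.6154 /hr
μ = 60/1.1 = 54.5455 /hr
ρ = λ/μ = 4.6154/54.5455 = 0.08462
Wq = ρ/(μ−λ) = 0.08462/(54.5455−4.6154) = 0.001695 hr
In minutes: 0.001695·60 = 0.1017 min

Final: 0.1017 min


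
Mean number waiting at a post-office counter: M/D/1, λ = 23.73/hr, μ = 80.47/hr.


ρ = 23.73/80.47 = 0.2949
M/D/1: Lq = ρ²/(2(1−ρ)) = 0.08696/(2·0.7051) = 0.06167

Final: 0.06167


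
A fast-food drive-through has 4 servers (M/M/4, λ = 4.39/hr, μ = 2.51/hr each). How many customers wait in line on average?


a = λ/μ = 1.7490; ρ = a/4 = 0.4373
P₀ = 0.170559
Lq = P₀·a^c·ρ / (c!·(1−ρ)²) = 0.170559·9.35757·0.4373/(24·0.31669)
= 0.09182

Final: 0.09182


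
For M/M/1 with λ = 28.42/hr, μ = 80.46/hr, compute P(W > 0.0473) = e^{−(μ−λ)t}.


W ~ Exponential(μ−λ) for M/M/1.
μ − λ = 80.46 − 28.42 = 52.0400
P(W > t) = e^{−(μ−λ)t} = e^{−2.4615} = 0.085308

Final: 0.085308


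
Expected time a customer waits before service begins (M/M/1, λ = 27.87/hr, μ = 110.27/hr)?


ρ = 27.87/110.27 = 0.2527
Wq = ρ/(μ−λ) = 0.2527/(110.27 − 27.87) = 0.2527/82.40 = 0.003067 hr

Final: 0.003067 hr


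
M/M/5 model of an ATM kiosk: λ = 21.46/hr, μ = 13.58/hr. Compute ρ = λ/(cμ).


ρ = λ/(cμ) = 21.46/(5·13.58) = 21.46/67.90 = 0.3161

Final: 0.3161


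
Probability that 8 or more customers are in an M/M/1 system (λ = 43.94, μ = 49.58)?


ρ = 43.94/49.58 = 0.8862
P(N ≥ n) = ρ^n = 0.8862^8 = 0.380564

Final: 0.380564


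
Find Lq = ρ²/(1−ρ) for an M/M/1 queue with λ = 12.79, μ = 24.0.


ρ = 12.79/24.0 = 0.5329
Lq = ρ²/(1−ρ) = 0.2840/0.4671 = 0.6080

Final: 0.6080


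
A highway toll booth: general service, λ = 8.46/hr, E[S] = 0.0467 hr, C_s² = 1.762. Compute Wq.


ρ = λ·E[S] = 8.46·0.0467 = 0.3951
E[S²] = E[S]²(1+C_s²) = 0.0467²·(1+1.762) = 0.006024
Wq = λ·E[S²]/(2(1−ρ)) = 8.46·0.006024/(2·0.6049) = 0.04212 hr

Final: 0.04212 hr


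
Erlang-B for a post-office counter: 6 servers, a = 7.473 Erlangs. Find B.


B(c,a) = (a^c/c!) / Σ_{k=0}^{c} a^k/k!
a^6/6! = 241.900852
Σ terms (k=0..6): 1.00000 + 7.47300 + 27.92286 + 69.55586 + 129.94773 + 194.21987 + 241.90085 = 672.020171
B = 241.900852/672.020171 = 0.359961

Final: 0.359961


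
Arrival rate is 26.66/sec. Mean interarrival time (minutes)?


Mean interarrival time = 1/λ = 1/26.66 second = 0.03751 second
In minutes: 0.03751 × 0.0166667 = 0.0006252 min

Final: 0.0006252 min


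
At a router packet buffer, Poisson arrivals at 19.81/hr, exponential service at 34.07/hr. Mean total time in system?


W = 1/(μ−λ) = 1/(34.07 − 19.81) = 1/14.26 = 0.07013 hr

Final: 0.07013 hr


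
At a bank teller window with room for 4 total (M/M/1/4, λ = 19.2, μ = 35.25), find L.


ρ = 19.2/35.25 = 0.5447
L = ρ[1 − (K+1)ρ^K + Kρ^(K+1)] / [(1−ρ)(1−ρ^(K+1))]
Numerator: 0.5447·(1 − 5·0.088017 + 4·0.047941) = 0.409425
Denominator: (0.4553)·(0.952059) = 0.433491
L = 0.409425/0.433491 = 0.9445

Final: 0.9445


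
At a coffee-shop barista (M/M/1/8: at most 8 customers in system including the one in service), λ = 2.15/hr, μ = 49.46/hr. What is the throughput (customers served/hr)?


ρ = 0.04347; P_K = (1−ρ)ρ^8/(1−ρ^9) = 1.219e-11
λ_eff = λ(1 − P_K) = 2.15·(1 − 1.219e-11) = 2.15·1.000000 = 2.1500 /hr

Final: 2.1500 /hr


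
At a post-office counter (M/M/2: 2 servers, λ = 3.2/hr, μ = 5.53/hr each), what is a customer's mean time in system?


a = 0.5787; ρ = 0.2893; P₀ = 0.551192
Lq = P₀·a^c·ρ/(c!(1−ρ)²) = 0.05287
Wq = Lq/λ = 0.05287/3.2 = 0.01652 hr
W = Wq + 1/μ = 0.01652 + 0.18083 = 0.19735 hr

Final: 0.19735 hr


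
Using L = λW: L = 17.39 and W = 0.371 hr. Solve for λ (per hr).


λ = L/W = 17.39/0.371 = 46.8733 /hr

Final: 46.8733 /hr


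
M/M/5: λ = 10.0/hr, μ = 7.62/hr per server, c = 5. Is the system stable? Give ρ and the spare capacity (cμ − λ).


Total capacity cμ = 5·7.62 = 38.10/hr
ρ = λ/(cμ) = 10.0/38.10 = 0.2625
Stable ⇔ ρ < 1: YES
Spare capacity = cμ − λ = 38.10 − 10.0 = 28.10/hr

Final: ρ = 0.2625; stable; margin = 28.10/hr


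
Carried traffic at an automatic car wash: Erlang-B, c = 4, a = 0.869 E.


B(4,0.869) = 0.009985 (Erlang-B)
Carried load = a(1 − B) = 0.869·(1 − 0.009985) = 0.869·0.990015 = 0.8603 E

Final: 0.8603 Erlangs


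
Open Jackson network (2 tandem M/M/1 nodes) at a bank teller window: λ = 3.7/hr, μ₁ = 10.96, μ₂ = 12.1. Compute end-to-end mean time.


Each node sees arrival rate λ = 3.7/hr (tandem ⇒ throughput preserved).
W₁ = 1/(μ₁−λ) = 1/(10.96−3.7) = 0.13774 hr
W₂ = 1/(μ₂−λ) = 1/(12.1−3.7) = 0.11905 hr
W_total = W₁ + W₂ = 0.13774 + 0.11905 = 0.25679 hr

Final: 0.25679 hr


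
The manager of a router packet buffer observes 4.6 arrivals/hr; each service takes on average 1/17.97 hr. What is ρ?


ρ = λ/μ = 4.6/17.97 = 0.2560

Final: 0.2560


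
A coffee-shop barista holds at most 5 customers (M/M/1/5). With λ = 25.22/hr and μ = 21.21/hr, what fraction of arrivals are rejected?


ρ = λ/μ = 25.22/21.21 = 1.1891
P_K = (1−ρ)ρ^K/(1−ρ^(K+1)) = (-0.1891·2.376961)/(1 − 2.826354)
= -0.449392/-1.826354 = 0.246060

Final: 0.246060


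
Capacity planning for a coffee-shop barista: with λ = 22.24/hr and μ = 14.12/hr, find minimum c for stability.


Stability requires cμ > λ ⇔ c > λ/μ.
λ/μ = 22.24/14.12 = 1.5751
Minimum integer c = ⌊1.5751⌋ + 1 = 2
Check: 2·14.12 = 28.24 > 22.24, while 1·14.12 = 14.12 ≤ 22.24

Final: 2 servers


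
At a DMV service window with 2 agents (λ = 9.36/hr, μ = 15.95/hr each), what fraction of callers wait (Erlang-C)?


a = λ/μ = 0.5868; ρ = a/2 = 0.2934
P₀ = 0.546292 (from M/M/c formula)
C(c,a) = [a^c/(c!(1−ρ))]·P₀ = [0.34437/(2·0.7066)]·0.546292
= 0.24369·0.546292 = 0.133126

Final: 0.133126


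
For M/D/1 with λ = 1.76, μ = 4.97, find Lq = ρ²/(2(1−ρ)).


ρ = 1.76/4.97 = 0.3541
M/D/1: Lq = ρ²/(2(1−ρ)) = 0.1254/(2·0.6459) = 0.09708

Final: 0.09708


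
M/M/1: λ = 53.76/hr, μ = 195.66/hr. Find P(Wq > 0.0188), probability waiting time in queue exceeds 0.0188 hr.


ρ = 53.76/195.66 = 0.2748
P(Wq > t) = ρ·e^{−(μ−λ)t} = 0.2748·e^{−2.6677}
= 0.2748·0.069410 = 0.019071

Final: 0.019071


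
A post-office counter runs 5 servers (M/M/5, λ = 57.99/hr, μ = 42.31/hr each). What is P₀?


a = λ/μ = 57.99/42.31 = 1.3706; ρ = a/c = 0.2741
Σ_{k=0}^{4} a^k/k! (terms k=0..4) = 1.00000 + 1.37060 + 0.93927 + 0.42912 + 0.14704 = 3.88603
Tail: a^5/(5!(1−ρ)) = 4.83671/(120·0.7259) = 0.05553
P₀ = 1/(3.88603 + 0.05553) = 1/3.94155 = 0.253707

Final: 0.253707


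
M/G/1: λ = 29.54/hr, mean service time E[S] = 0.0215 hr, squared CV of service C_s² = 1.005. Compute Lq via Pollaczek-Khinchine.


ρ = λ·E[S] = 29.54·0.0215 = 0.6351
Lq = ρ²(1+C_s²)/(2(1−ρ)) = 0.4034·(1+1.005)/(2·0.3649)
= 0.4034·2.0050/0.7298 = 1.10821

Final: 1.10821


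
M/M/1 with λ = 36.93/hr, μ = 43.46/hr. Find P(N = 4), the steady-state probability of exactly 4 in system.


ρ = 36.93/43.46 = 0.8497
P_n = (1−ρ)·ρ^n = (1 − 0.8497)·0.8497^4 = 0.1503·0.521385 = 0.078340

Final: 0.078340


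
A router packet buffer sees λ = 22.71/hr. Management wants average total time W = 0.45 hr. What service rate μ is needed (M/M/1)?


W = 1/(μ−λ) ⇒ μ − λ = 1/W = 1/0.45 = 2.2222
μ = λ + 1/W = 22.71 + 2.2222 = 24.9322 per hr

Final: 24.9322 /hr


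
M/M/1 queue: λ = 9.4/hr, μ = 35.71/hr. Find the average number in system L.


ρ = λ/μ = 9.4/35.71 = 0.2632
L = ρ/(1−ρ) = 0.2632/(1 − 0.2632) = 0.2632/0.7368 = 0.3573

Final: 0.3573


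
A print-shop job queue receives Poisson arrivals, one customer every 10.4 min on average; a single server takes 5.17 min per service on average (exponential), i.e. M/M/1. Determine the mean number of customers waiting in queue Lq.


λ = 60/10.4 = 5.7692 /hr
μ = 60/5.17 = 11.6054 /hr
ρ = λ/μ = 5.7692/11.6054 = 0.4971
Lq = ρ²/(1−ρ) = 0.2471/0.5029 = 0.4914

Final: 0.4914


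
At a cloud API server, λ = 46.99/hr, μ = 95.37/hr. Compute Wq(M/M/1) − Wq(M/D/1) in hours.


ρ = 46.99/95.37 = 0.4927
Wq(M/M/1) = ρ/(μ−λ) = 0.4927/48.38 = 0.01018 hr
Wq(M/D/1) = ρ/(2(μ−λ)) = 0.005092 hr
Savings = 0.01018 − 0.005092 = 0.005092 hr

Final: 0.005092 hr


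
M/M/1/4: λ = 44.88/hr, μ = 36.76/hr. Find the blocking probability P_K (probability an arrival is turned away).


ρ = λ/μ = 44.88/36.76 = 1.2209
P_K = (1−ρ)ρ^K/(1−ρ^(K+1)) = (-0.2209·2.221823)/(1 − 2.712606)
= -0.490783/-1.712606 = 0.286571

Final: 0.286571


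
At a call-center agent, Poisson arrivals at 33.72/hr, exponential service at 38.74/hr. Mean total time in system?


W = 1/(μ−λ) = 1/(38.74 − 33.72) = 1/5.02 = 0.1992 hr

Final: 0.1992 hr


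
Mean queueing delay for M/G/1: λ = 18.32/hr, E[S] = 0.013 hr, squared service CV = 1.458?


ρ = λ·E[S] = 18.32·0.013 = 0.2382
E[S²] = E[S]²(1+C_s²) = 0.013²·(1+1.458) = 0.0004154
Wq = λ·E[S²]/(2(1−ρ)) = 18.32·0.0004154/(2·0.7618) = 0.004995 hr

Final: 0.004995 hr


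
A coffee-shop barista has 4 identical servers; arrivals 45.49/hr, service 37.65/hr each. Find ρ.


ρ = λ/(cμ) = 45.49/(4·37.65) = 45.49/150.60 = 0.3021

Final: 0.3021


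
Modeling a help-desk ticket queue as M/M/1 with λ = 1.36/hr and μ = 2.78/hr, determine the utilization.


ρ = λ/μ = 1.36/2.78 = 0.4892

Final: 0.4892


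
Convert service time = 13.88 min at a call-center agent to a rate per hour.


μ = 1/(service time) in consistent units.
1 hour = 60 min, so μ = 60/13.88 = 4.3228 per hour

Final: 4.3228 /hr


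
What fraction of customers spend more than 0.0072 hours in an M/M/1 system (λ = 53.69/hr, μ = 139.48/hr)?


W ~ Exponential(μ−λ) for M/M/1.
μ − λ = 139.48 − 53.69 = 85.7900
P(W > t) = e^{−(μ−λ)t} = e^{−0.6177} = 0.539190

Final: 0.539190


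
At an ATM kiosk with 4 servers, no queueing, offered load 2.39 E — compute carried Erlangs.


B(4,2.39) = 0.137589 (Erlang-B)
Carried load = a(1 − B) = 2.39·(1 − 0.137589) = 2.39·0.862411 = 2.0612 E

Final: 2.0612 Erlangs


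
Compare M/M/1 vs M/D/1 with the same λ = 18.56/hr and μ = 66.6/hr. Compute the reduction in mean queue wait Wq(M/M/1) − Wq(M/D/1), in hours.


ρ = 18.56/66.6 = 0.2787
Wq(M/M/1) = ρ/(μ−λ) = 0.2787/48.04 = 0.005801 hr
Wq(M/D/1) = ρ/(2(μ−λ)) = 0.002900 hr
Savings = 0.005801 − 0.002900 = 0.002900 hr

Final: 0.002900 hr


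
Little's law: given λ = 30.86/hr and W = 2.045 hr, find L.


L = λW = 30.86·2.045 = 63.1087

Final: 63.1087


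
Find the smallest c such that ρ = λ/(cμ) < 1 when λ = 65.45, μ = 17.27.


Stability requires cμ > λ ⇔ c > λ/μ.
λ/μ = 65.45/17.27 = 3.7898
Minimum integer c = ⌊3.7898⌋ + 1 = 4
Check: 4·17.27 = 69.08 > 65.45, while 3·17.27 = 51.81 ≤ 65.45

Final: 4 servers


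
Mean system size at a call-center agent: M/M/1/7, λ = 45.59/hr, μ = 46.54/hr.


ρ = 45.59/46.54 = 0.9796
L = ρ[1 − (K+1)ρ^K + Kρ^(K+1)] / [(1−ρ)(1−ρ^(K+1))]
Numerator: 0.9796·(1 − 8·0.865571 + 7·0.847902) = 0.010530
Denominator: (0.02041)·(0.152098) = 0.003105
L = 0.010530/0.003105 = 3.3918

Final: 3.3918


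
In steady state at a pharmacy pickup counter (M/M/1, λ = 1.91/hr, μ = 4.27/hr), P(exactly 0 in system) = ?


ρ = 1.91/4.27 = 0.4473
P_n = (1−ρ)·ρ^n = (1 − 0.4473)·0.4473^0 = 0.5527·1.000000 = 0.552693

Final: 0.552693


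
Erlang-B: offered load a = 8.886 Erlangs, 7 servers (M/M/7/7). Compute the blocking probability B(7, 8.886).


B(c,a) = (a^c/c!) / Σ_{k=0}^{c} a^k/k!
a^7/7! = 867.987810
Σ terms (k=0..7): 1.00000 + 8.88600 + 39.48050 + 116.94124 + 259.78495 + 461.68982 + 683.76262 + 867.98781 = 2439.532939
B = 867.987810/2439.532939 = 0.355801

Final: 0.355801


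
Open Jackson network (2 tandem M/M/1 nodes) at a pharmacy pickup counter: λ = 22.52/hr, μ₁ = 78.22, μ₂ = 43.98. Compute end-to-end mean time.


Each node sees arrival rate λ = 22.52/hr (tandem ⇒ throughput preserved).
W₁ = 1/(μ₁−λ) = 1/(78.22−22.52) = 0.01795 hr
W₂ = 1/(μ₂−λ) = 1/(43.98−22.52) = 0.04660 hr
W_total = W₁ + W₂ = 0.01795 + 0.04660 = 0.06455 hr

Final: 0.06455 hr


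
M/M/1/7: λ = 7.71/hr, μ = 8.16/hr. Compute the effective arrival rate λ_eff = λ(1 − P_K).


ρ = 0.9449; P_K = (1−ρ)ρ^7/(1−ρ^8) = 0.101630
λ_eff = λ(1 − P_K) = 7.71·(1 − 0.101630) = 7.71·0.898370 = 6.9264 /hr

Final: 6.9264 /hr


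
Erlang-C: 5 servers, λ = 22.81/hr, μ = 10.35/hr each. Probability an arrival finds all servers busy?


a = λ/μ = 2.2039; ρ = a/5 = 0.4408
P₀ = 0.109003 (from M/M/c formula)
C(c,a) = [a^c/(c!(1−ρ))]·P₀ = [51.99058/(120·0.5592)]·0.109003
= 0.77474·0.109003 = 0.084449

Final: 0.084449


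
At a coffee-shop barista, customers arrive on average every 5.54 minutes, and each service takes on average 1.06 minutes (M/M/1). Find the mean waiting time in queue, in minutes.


λ = 60/5.54 = 10.8303 /hr
μ = 60/1.06 = 56.6038 /hr
ρ = λ/μ = 10.8303/56.6038 = 0.1913
Wq = ρ/(μ−λ) = 0.1913/(56.6038−10.8303) = 0.004180 hr
In minutes: 0.004180·60 = 0.2508 min

Final: 0.2508 min


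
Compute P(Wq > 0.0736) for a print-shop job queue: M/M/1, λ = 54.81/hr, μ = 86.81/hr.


ρ = 54.81/86.81 = 0.6314
P(Wq > t) = ρ·e^{−(μ−λ)t} = 0.6314·e^{−2.3552}
= 0.6314·0.094875 = 0.059902

Final: 0.059902


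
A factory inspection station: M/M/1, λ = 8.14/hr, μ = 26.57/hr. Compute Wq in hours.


ρ = 8.14/26.57 = 0.3064
Wq = ρ/(μ−λ) = 0.3064/(26.57 − 8.14) = 0.3064/18.43 = 0.01662 hr

Final: 0.01662 hr


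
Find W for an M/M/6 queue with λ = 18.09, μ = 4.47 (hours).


a = 4.0470; ρ = 0.6745; P₀ = 0.015810
Lq = P₀·a^c·ρ/(c!(1−ρ)²) = 0.61412
Wq = Lq/λ = 0.61412/18.09 = 0.03395 hr
W = Wq + 1/μ = 0.03395 + 0.22371 = 0.25766 hr

Final: 0.25766 hr


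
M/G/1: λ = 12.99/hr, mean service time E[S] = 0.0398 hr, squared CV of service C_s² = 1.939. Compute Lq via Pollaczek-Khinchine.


ρ = λ·E[S] = 12.99·0.0398 = 0.5170
Lq = ρ²(1+C_s²)/(2(1−ρ)) = 0.2673·(1+1.939)/(2·0.4830)
= 0.2673·2.9390/0.9660 = 0.81322

Final: 0.81322


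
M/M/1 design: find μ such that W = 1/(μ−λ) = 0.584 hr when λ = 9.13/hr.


W = 1/(μ−λ) ⇒ μ − λ = 1/W = 1/0.584 = 1.7123
μ = λ + 1/W = 9.13 + 1.7123 = 10.8423 per hr

Final: 10.8423 /hr


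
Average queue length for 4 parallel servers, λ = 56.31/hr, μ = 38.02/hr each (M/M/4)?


a = λ/μ = 1.4811; ρ = a/4 = 0.3703
P₀ = 0.225344
Lq = P₀·a^c·ρ / (c!·(1−ρ)²) = 0.225344·4.81165·0.3703/(24·0.39657)
= 0.04218

Final: 0.04218


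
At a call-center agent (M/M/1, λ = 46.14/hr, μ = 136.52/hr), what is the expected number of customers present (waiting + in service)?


ρ = λ/μ = 46.14/136.52 = 0.3380
L = ρ/(1−ρ) = 0.3380/(1 − 0.3380) = 0.3380/0.6620 = 0.5105

Final: 0.5105


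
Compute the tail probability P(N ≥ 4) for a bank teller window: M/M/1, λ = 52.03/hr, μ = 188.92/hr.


ρ = 52.03/188.92 = 0.2754
P(N ≥ n) = ρ^n = 0.2754^4 = 0.005753

Final: 0.005753


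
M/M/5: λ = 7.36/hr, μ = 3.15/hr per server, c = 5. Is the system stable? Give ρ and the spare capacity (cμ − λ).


Total capacity cμ = 5·3.15 = 15.75/hr
ρ = λ/(cμ) = 7.36/15.75 = 0.4673
Stable ⇔ ρ < 1: YES
Spare capacity = cμ − λ = 15.75 − 7.36 = 8.39/hr

Final: ρ = 0.4673; stable; margin = 8.39/hr


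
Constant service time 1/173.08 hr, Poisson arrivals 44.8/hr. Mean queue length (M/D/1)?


ρ = 44.8/173.08 = 0.2588
M/D/1: Lq = ρ²/(2(1−ρ)) = 0.06700/(2·0.7412) = 0.04520

Final: 0.04520


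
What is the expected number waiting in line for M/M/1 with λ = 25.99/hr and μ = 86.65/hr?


ρ = 25.99/86.65 = 0.2999
Lq = ρ²/(1−ρ) = 0.08997/0.7001 = 0.1285

Final: 0.1285
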